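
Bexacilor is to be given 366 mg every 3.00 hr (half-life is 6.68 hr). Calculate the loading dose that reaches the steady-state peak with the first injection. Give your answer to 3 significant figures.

1370 mg

k = ln 2 / 6.68 = 0.1038 hr⁻¹
Accumulation ratio R = 1 / (1 − e^(−kτ)) = 1 / (1 − e^(−0.1038×3.00)) = 1 / (1 − 0.7325) = 3.738
Loading dose = maintenance dose × R = 366 × 3.738 ≈ 1370 mg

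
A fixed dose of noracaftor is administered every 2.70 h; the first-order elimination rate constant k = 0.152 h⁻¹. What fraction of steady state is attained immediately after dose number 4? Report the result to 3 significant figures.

0.806

f_n = 1 − e^(−nkτ) = 1 − e^(−4 × 0.1520 × 2.70) = 1 − e^(−1.642) = 1 − 0.1937 ≈ 0.806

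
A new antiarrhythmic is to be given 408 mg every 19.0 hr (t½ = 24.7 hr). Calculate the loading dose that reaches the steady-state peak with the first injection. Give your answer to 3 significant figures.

987 mg

k = ln 2 / 24.7 = 0.02806 hr⁻¹
Accumulation ratio R = 1 / (1 − e^(−kτ)) = 1 / (1 − e^(−0.02806×19.0)) = 1 / (1 − 0.5867) = 2.420
Loading dose = maintenance dose × R = 408 × 2.420 ≈ 987 mg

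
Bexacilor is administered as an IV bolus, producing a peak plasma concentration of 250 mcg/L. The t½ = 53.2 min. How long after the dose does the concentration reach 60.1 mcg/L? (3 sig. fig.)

k = ln 2 / 53.2 = 0.01303 min⁻¹
C(t) = C₀ e^(−kt)  ⇒  t = ln(C₀/C) / k
t = ln(250/60.1) / 0.01303 = 1.425 / 0.01303 ≈ 109 minutes

109 minutes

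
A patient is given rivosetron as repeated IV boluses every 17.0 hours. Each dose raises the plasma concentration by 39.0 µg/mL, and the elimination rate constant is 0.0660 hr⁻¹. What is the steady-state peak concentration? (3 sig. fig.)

57.8 µg/mL

Fraction remaining after one interval: e^(−kτ) = e^(−0.06600 × 17.0) = 0.3256
R = 1 / (1 − 0.3256) = 1.483
Css,max = 39.0 × 1.483 ≈ 57.8 µg/mL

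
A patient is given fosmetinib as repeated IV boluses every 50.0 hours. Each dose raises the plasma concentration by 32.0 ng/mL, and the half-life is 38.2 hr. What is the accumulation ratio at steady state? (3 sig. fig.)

k = ln 2 / 38.2 = 0.01815 hr⁻¹
Fraction remaining after one interval: e^(−kτ) = e^(−0.01815 × 50.0) = 0.4036
R = 1 / (1 − 0.4036) = 1 / 0.5964 ≈ 1.68

1.68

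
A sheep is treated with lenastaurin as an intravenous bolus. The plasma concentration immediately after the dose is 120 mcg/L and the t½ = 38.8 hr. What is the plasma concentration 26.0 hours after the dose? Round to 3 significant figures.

75.4 mcg/L

k = ln 2 / 38.8 = 0.01786 hr⁻¹
C(t) = C₀ e^(−kt) = 120 × e^(−0.01786 × 26.0) = 120 × e^(−0.4645) = 120 × 0.6285 ≈ 75.4 mcg/L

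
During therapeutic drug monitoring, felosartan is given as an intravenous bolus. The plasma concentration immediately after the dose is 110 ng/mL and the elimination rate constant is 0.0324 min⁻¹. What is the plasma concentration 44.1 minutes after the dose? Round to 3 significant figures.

C(t) = C₀ e^(−kt) = 110 × e^(−0.03240 × 44.1) = 110 × e^(−1.429) = 110 × 0.2396 ≈ 26.4 ng/mL

26.4 ng/mL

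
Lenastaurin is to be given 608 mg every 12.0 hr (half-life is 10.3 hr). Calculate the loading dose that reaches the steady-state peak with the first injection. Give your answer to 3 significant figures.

1100 mg

k = ln 2 / 10.3 = 0.06730 hr⁻¹
Accumulation ratio R = 1 / (1 − e^(−kτ)) = 1 / (1 − e^(−0.06730×12.0)) = 1 / (1 − 0.4459) = 1.805
Loading dose = maintenance dose × R = 608 × 1.805 ≈ 1100 mg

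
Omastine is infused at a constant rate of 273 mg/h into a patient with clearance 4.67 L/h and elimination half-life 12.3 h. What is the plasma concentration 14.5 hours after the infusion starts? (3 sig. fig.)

32.6 mg/L

Css = rate / CL = 273 / 4.67 = 58.46 mg/L
k = ln 2 / 12.3 = 0.05635 h⁻¹
C(t) = Css (1 − e^(−kt)) = 58.46 × (1 − e^(−0.8171)) = 58.46 × 0.5583 ≈ 32.6 mg/L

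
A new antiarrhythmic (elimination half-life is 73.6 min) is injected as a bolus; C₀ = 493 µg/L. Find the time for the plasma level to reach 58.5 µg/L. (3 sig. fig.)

226 minutes

k = ln 2 / 73.6 = 0.009418 min⁻¹
C(t) = C₀ e^(−kt)  ⇒  t = ln(C₀/C) / k
t = ln(493/58.5) / 0.009418 = 2.131 / 0.009418 ≈ 226 minutes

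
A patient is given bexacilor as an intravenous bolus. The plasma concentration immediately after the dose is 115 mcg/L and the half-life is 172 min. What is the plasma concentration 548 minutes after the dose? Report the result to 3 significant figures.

k = ln 2 / 172 = 0.004030 min⁻¹
C(t) = C₀ e^(−kt) = 115 × e^(−0.004030 × 548) = 115 × e^(−2.208) = 115 × 0.1099 ≈ 12.6 mcg/L

12.6 mcg/L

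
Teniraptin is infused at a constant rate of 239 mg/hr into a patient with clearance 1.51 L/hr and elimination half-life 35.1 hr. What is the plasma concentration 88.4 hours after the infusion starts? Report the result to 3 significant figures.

Css = rate / CL = 239 / 1.51 = 158.3 µg/mL
k = ln 2 / 35.1 = 0.01975 hr⁻¹
C(t) = Css (1 − e^(−kt)) = 158.3 × (1 − e^(−1.746)) = 158.3 × 0.8255 ≈ 131 µg/mL

131 µg/mL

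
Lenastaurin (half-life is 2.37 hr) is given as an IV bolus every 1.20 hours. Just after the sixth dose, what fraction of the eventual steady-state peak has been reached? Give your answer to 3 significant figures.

k = ln 2 / 2.37 = 0.2925 hr⁻¹
f_n = 1 − e^(−nkτ) = 1 − e^(−6 × 0.2925 × 1.20) = 1 − e^(−2.106) = 1 − 0.1218 ≈ 0.878

0.878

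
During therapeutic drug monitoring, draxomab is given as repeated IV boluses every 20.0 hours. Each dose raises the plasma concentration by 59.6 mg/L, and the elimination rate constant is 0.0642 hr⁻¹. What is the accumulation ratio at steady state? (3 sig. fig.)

Fraction remaining after one interval: e^(−kτ) = e^(−0.06420 × 20.0) = 0.2769
R = 1 / (1 − 0.2769) = 1 / 0.7231 ≈ 1.38

1.38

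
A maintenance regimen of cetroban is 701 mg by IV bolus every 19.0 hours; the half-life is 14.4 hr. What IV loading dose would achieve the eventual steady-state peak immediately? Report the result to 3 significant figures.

1170 mg

k = ln 2 / 14.4 = 0.04814 hr⁻¹
Accumulation ratio R = 1 / (1 − e^(−kτ)) = 1 / (1 − e^(−0.04814×19.0)) = 1 / (1 − 0.4007) = 1.669
Loading dose = maintenance dose × R = 701 × 1.669 ≈ 1170 mg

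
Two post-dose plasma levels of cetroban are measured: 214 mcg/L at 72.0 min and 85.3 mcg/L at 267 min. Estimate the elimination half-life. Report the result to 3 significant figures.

k = ln(C₁/C₂) / (t₂ − t₁) = ln(214/85.3) / (267 − 72.0)
  = 0.9198 / 195.0 = 0.004717 min⁻¹
t½ = ln 2 / k = ln 2 / 0.004717 ≈ 147 minutes

147 minutes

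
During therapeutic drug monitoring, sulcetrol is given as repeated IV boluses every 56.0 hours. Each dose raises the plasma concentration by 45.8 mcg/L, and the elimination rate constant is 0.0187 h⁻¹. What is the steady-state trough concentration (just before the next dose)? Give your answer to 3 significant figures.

24.8 mcg/L

Fraction remaining after one interval: e^(−kτ) = e^(−0.01870 × 56.0) = 0.3509
R = 1 / (1 − 0.3509) = 1.541
Css,max = 45.8 × 1.541 = 70.56 mcg/L
Css,min = Css,max × e^(−kτ) = 70.56 × 0.3509 ≈ 24.8 mcg/L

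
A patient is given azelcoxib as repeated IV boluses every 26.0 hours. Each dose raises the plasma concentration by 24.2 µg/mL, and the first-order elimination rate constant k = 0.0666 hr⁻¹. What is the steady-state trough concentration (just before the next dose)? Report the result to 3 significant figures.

Fraction remaining after one interval: e^(−kτ) = e^(−0.06660 × 26.0) = 0.1770
R = 1 / (1 − 0.1770) = 1.215
Css,max = 24.2 × 1.215 = 29.40 µg/mL
Css,min = Css,max × e^(−kτ) = 29.40 × 0.1770 ≈ 5.20 µg/mL

5.20 µg/mL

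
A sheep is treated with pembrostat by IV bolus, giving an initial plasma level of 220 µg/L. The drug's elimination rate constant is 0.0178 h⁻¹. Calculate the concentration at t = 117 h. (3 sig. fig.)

27.4 µg/L

C(t) = C₀ e^(−kt) = 220 × e^(−0.01780 × 117) = 220 × e^(−2.083) = 220 × 0.1246 ≈ 27.4 µg/L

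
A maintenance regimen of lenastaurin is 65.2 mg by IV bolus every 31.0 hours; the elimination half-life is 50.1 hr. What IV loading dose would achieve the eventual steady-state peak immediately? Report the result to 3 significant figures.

k = ln 2 / 50.1 = 0.01384 hr⁻¹
Accumulation ratio R = 1 / (1 − e^(−kτ)) = 1 / (1 − e^(−0.01384×31.0)) = 1 / (1 − 0.6512) = 2.867
Loading dose = maintenance dose × R = 65.2 × 2.867 ≈ 187 mg

187 mg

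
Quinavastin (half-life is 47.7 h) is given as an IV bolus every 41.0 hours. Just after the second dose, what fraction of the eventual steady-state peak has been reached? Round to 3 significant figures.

0.696

k = ln 2 / 47.7 = 0.01453 h⁻¹
f_n = 1 − e^(−nkτ) = 1 − e^(−2 × 0.01453 × 41.0) = 1 − e^(−1.192) = 1 − 0.3037 ≈ 0.696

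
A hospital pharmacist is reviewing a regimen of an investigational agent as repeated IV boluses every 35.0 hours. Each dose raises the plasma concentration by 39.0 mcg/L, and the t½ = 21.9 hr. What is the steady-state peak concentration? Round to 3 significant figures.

58.2 mcg/L

k = ln 2 / 21.9 = 0.03165 hr⁻¹
Fraction remaining after one interval: e^(−kτ) = e^(−0.03165 × 35.0) = 0.3303
R = 1 / (1 − 0.3303) = 1.493
Css,max = 39.0 × 1.493 ≈ 58.2 mcg/L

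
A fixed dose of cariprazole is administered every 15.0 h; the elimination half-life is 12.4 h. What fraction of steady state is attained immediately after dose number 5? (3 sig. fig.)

k = ln 2 / 12.4 = 0.05590 h⁻¹
f_n = 1 − e^(−nkτ) = 1 − e^(−5 × 0.05590 × 15.0) = 1 − e^(−4.192) = 1 − 0.01511 ≈ 0.985

0.985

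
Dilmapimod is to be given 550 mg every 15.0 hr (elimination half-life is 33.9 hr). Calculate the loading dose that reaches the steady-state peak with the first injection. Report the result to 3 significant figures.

k = ln 2 / 33.9 = 0.02045 hr⁻¹
Accumulation ratio R = 1 / (1 − e^(−kτ)) = 1 / (1 − e^(−0.02045×15.0)) = 1 / (1 − 0.7359) = 3.786
Loading dose = maintenance dose × R = 550 × 3.786 ≈ 2080 mg

2080 mg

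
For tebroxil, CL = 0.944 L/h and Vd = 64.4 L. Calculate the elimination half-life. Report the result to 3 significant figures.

47.3 hours

k = CL / V = 0.944 / 64.4 = 0.01466 h⁻¹
t½ = ln 2 / k = ln 2 / 0.01466 ≈ 47.3 hours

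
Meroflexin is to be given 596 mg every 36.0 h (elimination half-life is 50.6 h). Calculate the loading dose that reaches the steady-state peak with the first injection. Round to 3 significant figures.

k = ln 2 / 50.6 = 0.01370 h⁻¹
Accumulation ratio R = 1 / (1 − e^(−kτ)) = 1 / (1 − e^(−0.01370×36.0)) = 1 / (1 − 0.6107) = 2.569
Loading dose = maintenance dose × R = 596 × 2.569 ≈ 1530 mg

1530 mg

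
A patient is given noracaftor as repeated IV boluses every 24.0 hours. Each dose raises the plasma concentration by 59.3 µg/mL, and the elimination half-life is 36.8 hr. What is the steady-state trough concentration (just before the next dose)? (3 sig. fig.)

104 µg/mL

k = ln 2 / 36.8 = 0.01884 hr⁻¹
Fraction remaining after one interval: e^(−kτ) = e^(−0.01884 × 24.0) = 0.6363
R = 1 / (1 − 0.6363) = 2.750
Css,max = 59.3 × 2.750 = 163.1 µg/mL
Css,min = Css,max × e^(−kτ) = 163.1 × 0.6363 ≈ 104 µg/mL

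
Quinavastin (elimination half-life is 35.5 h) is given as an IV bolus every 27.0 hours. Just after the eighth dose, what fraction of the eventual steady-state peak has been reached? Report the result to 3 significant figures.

k = ln 2 / 35.5 = 0.01953 h⁻¹
f_n = 1 − e^(−nkτ) = 1 − e^(−8 × 0.01953 × 27.0) = 1 − e^(−4.217) = 1 − 0.01474 ≈ 0.985

0.985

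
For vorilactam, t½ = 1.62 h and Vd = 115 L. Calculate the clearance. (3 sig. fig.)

k = ln 2 / t½ = ln 2 / 1.62 = 0.4279 h⁻¹
CL = k · V = 0.4279 × 115 ≈ 49.2 L/h

49.2 L/h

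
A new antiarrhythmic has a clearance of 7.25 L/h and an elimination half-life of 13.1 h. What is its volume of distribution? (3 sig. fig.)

137 L

k = ln 2 / t½ = ln 2 / 13.1 = 0.05291 h⁻¹
V = CL / k = 7.25 / 0.05291 ≈ 137 L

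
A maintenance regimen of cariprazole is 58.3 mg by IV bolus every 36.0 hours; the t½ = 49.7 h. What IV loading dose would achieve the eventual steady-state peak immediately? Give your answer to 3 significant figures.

k = ln 2 / 49.7 = 0.01395 h⁻¹
Accumulation ratio R = 1 / (1 − e^(−kτ)) = 1 / (1 − e^(−0.01395×36.0)) = 1 / (1 − 0.6053) = 2.533
Loading dose = maintenance dose × R = 58.3 × 2.533 ≈ 148 mg

148 mg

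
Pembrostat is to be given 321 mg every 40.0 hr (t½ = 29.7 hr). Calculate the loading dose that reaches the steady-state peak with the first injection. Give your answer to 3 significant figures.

k = ln 2 / 29.7 = 0.02334 hr⁻¹
Accumulation ratio R = 1 / (1 − e^(−kτ)) = 1 / (1 − e^(−0.02334×40.0)) = 1 / (1 − 0.3932) = 1.648
Loading dose = maintenance dose × R = 321 × 1.648 ≈ 529 mg

529 mg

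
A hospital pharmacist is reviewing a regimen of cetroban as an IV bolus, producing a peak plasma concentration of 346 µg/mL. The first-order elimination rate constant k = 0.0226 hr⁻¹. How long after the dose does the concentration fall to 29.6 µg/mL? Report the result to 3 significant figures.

C(t) = C₀ e^(−kt)  ⇒  t = ln(C₀/C) / k
t = ln(346/29.6) / 0.02260 = 2.459 / 0.02260 ≈ 109 hours

109 hours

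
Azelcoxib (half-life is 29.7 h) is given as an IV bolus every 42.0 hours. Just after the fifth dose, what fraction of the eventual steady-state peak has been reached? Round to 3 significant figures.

k = ln 2 / 29.7 = 0.02334 h⁻¹
f_n = 1 − e^(−nkτ) = 1 − e^(−5 × 0.02334 × 42.0) = 1 − e^(−4.901) = 1 − 0.007439 ≈ 0.993

0.993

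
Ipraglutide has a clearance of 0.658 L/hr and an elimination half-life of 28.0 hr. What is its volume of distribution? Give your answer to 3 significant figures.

26.6 L

k = ln 2 / t½ = ln 2 / 28.0 = 0.02476 hr⁻¹
V = CL / k = 0.658 / 0.02476 ≈ 26.6 L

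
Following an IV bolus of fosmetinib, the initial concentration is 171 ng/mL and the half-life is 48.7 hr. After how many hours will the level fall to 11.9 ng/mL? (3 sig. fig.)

187 hours

k = ln 2 / 48.7 = 0.01423 hr⁻¹
C(t) = C₀ e^(−kt)  ⇒  t = ln(C₀/C) / k
t = ln(171/11.9) / 0.01423 = 2.665 / 0.01423 ≈ 187 hours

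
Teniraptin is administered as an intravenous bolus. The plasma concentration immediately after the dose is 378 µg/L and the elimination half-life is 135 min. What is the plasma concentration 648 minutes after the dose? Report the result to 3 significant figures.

13.6 µg/L

k = ln 2 / 135 = 0.005134 min⁻¹
C(t) = C₀ e^(−kt) = 378 × e^(−0.005134 × 648) = 378 × e^(−3.327) = 378 × 0.03590 ≈ 13.6 µg/L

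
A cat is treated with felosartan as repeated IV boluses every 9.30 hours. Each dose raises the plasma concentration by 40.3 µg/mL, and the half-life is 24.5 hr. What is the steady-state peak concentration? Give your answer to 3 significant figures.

k = ln 2 / 24.5 = 0.02829 hr⁻¹
Fraction remaining after one interval: e^(−kτ) = e^(−0.02829 × 9.30) = 0.7687
R = 1 / (1 − 0.7687) = 4.323
Css,max = 40.3 × 4.323 ≈ 174 µg/mL

174 µg/mL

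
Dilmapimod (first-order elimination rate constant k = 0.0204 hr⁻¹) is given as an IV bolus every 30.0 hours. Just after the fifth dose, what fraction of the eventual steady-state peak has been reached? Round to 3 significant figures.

f_n = 1 − e^(−nkτ) = 1 − e^(−5 × 0.02040 × 30.0) = 1 − e^(−3.060) = 1 − 0.04689 ≈ 0.953

0.953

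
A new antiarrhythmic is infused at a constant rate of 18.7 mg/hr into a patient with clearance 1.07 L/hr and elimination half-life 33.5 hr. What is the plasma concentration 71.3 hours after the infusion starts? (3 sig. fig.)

13.5 mg/L

Css = rate / CL = 18.7 / 1.07 = 17.48 mg/L
k = ln 2 / 33.5 = 0.02069 hr⁻¹
C(t) = Css (1 − e^(−kt)) = 17.48 × (1 − e^(−1.475)) = 17.48 × 0.7713 ≈ 13.5 mg/L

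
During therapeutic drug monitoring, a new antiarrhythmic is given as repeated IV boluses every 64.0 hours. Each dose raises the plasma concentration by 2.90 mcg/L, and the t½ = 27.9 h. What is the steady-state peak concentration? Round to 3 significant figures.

3.64 mcg/L

k = ln 2 / 27.9 = 0.02484 h⁻¹
Fraction remaining after one interval: e^(−kτ) = e^(−0.02484 × 64.0) = 0.2039
R = 1 / (1 − 0.2039) = 1.256
Css,max = 2.90 × 1.256 ≈ 3.64 mcg/L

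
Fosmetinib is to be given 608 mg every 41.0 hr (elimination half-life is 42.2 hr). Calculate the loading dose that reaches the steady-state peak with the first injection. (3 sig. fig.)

k = ln 2 / 42.2 = 0.01643 hr⁻¹
Accumulation ratio R = 1 / (1 − e^(−kτ)) = 1 / (1 − e^(−0.01643×41.0)) = 1 / (1 − 0.5100) = 2.041
Loading dose = maintenance dose × R = 608 × 2.041 ≈ 1240 mg

1240 mg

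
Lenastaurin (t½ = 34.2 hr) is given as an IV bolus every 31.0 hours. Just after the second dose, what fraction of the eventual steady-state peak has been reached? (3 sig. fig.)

0.715

k = ln 2 / 34.2 = 0.02027 hr⁻¹
f_n = 1 − e^(−nkτ) = 1 − e^(−2 × 0.02027 × 31.0) = 1 − e^(−1.257) = 1 − 0.2846 ≈ 0.715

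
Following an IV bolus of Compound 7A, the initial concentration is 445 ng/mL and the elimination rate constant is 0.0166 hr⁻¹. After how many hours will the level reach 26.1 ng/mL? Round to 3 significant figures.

C(t) = C₀ e^(−kt)  ⇒  t = ln(C₀/C) / k
t = ln(445/26.1) / 0.01660 = 2.836 / 0.01660 ≈ 171 hours

171 hours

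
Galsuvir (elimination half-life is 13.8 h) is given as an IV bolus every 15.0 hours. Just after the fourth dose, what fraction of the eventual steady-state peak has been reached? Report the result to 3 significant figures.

k = ln 2 / 13.8 = 0.05023 h⁻¹
f_n = 1 − e^(−nkτ) = 1 − e^(−4 × 0.05023 × 15.0) = 1 − e^(−3.014) = 1 − 0.04911 ≈ 0.951

0.951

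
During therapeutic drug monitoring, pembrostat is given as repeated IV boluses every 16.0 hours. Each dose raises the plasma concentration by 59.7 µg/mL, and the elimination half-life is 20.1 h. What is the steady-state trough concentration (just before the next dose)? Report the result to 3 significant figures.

k = ln 2 / 20.1 = 0.03448 h⁻¹
Fraction remaining after one interval: e^(−kτ) = e^(−0.03448 × 16.0) = 0.5759
R = 1 / (1 − 0.5759) = 2.358
Css,max = 59.7 × 2.358 = 140.8 µg/mL
Css,min = Css,max × e^(−kτ) = 140.8 × 0.5759 ≈ 81.1 µg/mL

81.1 µg/mL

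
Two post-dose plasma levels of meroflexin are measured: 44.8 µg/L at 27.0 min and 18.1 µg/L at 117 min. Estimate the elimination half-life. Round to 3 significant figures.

k = ln(C₁/C₂) / (t₂ − t₁) = ln(44.8/18.1) / (117 − 27.0)
  = 0.9063 / 90.00 = 0.01007 min⁻¹
t½ = ln 2 / k = ln 2 / 0.01007 ≈ 68.8 minutes

68.8 minutes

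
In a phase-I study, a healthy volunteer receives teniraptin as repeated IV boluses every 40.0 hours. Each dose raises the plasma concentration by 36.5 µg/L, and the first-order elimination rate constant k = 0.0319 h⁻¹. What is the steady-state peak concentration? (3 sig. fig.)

50.6 µg/L

Fraction remaining after one interval: e^(−kτ) = e^(−0.03190 × 40.0) = 0.2792
R = 1 / (1 − 0.2792) = 1.387
Css,max = 36.5 × 1.387 ≈ 50.6 µg/L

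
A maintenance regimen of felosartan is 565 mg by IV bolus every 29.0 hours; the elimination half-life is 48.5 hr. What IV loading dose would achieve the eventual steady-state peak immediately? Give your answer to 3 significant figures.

k = ln 2 / 48.5 = 0.01429 hr⁻¹
Accumulation ratio R = 1 / (1 − e^(−kτ)) = 1 / (1 − e^(−0.01429×29.0)) = 1 / (1 − 0.6607) = 2.947
Loading dose = maintenance dose × R = 565 × 2.947 ≈ 1670 mg

1670 mg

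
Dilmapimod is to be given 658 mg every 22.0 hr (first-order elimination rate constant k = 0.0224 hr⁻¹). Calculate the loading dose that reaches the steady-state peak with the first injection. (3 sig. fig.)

1690 mg

Accumulation ratio R = 1 / (1 − e^(−kτ)) = 1 / (1 − e^(−0.02240×22.0)) = 1 / (1 − 0.6109) = 2.570
Loading dose = maintenance dose × R = 658 × 2.570 ≈ 1690 mg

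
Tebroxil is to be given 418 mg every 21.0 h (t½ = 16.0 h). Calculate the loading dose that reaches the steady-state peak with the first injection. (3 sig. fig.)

k = ln 2 / 16.0 = 0.04332 h⁻¹
Accumulation ratio R = 1 / (1 − e^(−kτ)) = 1 / (1 − e^(−0.04332×21.0)) = 1 / (1 − 0.4026) = 1.674
Loading dose = maintenance dose × R = 418 × 1.674 ≈ 700 mg

700 mg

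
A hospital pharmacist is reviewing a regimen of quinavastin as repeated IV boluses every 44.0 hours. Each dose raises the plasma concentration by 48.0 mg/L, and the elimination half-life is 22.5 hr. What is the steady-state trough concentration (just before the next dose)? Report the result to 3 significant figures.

16.7 mg/L

k = ln 2 / 22.5 = 0.03081 hr⁻¹
Fraction remaining after one interval: e^(−kτ) = e^(−0.03081 × 44.0) = 0.2578
R = 1 / (1 − 0.2578) = 1.347
Css,max = 48.0 × 1.347 = 64.67 mg/L
Css,min = Css,max × e^(−kτ) = 64.67 × 0.2578 ≈ 16.7 mg/L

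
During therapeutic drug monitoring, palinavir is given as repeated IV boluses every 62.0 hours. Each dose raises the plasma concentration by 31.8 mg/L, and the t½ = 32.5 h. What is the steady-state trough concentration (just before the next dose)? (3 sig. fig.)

k = ln 2 / 32.5 = 0.02133 h⁻¹
Fraction remaining after one interval: e^(−kτ) = e^(−0.02133 × 62.0) = 0.2665
R = 1 / (1 − 0.2665) = 1.363
Css,max = 31.8 × 1.363 = 43.35 mg/L
Css,min = Css,max × e^(−kτ) = 43.35 × 0.2665 ≈ 11.6 mg/L

11.6 mg/L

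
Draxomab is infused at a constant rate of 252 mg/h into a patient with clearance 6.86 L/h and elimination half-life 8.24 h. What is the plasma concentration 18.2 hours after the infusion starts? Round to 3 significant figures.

28.8 mg/L

Css = rate / CL = 252 / 6.86 = 36.73 mg/L
k = ln 2 / 8.24 = 0.08412 h⁻¹
C(t) = Css (1 − e^(−kt)) = 36.73 × (1 − e^(−1.531)) = 36.73 × 0.7837 ≈ 28.8 mg/L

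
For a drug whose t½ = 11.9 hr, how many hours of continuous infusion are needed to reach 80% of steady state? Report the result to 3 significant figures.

k = ln 2 / 11.9 = 0.05825 hr⁻¹
f = 1 − e^(−kt)  ⇒  t = −ln(1 − f) / k
t = −ln(1 − 0.8) / 0.05825 = 1.609 / 0.05825 ≈ 27.6 hours

27.6 hours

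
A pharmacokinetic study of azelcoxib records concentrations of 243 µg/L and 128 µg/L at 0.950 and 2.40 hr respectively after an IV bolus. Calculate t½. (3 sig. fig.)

k = ln(C₁/C₂) / (t₂ − t₁) = ln(243/128) / (2.40 − 0.950)
  = 0.6410 / 1.450 = 0.4421 hr⁻¹
t½ = ln 2 / k = ln 2 / 0.4421 ≈ 1.57 hours

1.57 hours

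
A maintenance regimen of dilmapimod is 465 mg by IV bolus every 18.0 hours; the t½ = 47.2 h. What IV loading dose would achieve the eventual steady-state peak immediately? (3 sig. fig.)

2000 mg

k = ln 2 / 47.2 = 0.01469 h⁻¹
Accumulation ratio R = 1 / (1 − e^(−kτ)) = 1 / (1 − e^(−0.01469×18.0)) = 1 / (1 − 0.7677) = 4.305
Loading dose = maintenance dose × R = 465 × 4.305 ≈ 2000 mg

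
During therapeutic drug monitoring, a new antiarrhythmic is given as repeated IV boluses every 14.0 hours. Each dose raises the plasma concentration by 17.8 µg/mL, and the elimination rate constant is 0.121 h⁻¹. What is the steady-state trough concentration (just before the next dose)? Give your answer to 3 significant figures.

4.01 µg/mL

Fraction remaining after one interval: e^(−kτ) = e^(−0.1210 × 14.0) = 0.1838
R = 1 / (1 − 0.1838) = 1.225
Css,max = 17.8 × 1.225 = 21.81 µg/mL
Css,min = Css,max × e^(−kτ) = 21.81 × 0.1838 ≈ 4.01 µg/mL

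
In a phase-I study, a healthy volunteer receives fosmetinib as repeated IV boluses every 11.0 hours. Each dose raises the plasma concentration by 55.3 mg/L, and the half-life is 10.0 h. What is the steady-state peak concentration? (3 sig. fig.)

k = ln 2 / 10.0 = 0.06931 h⁻¹
Fraction remaining after one interval: e^(−kτ) = e^(−0.06931 × 11.0) = 0.4665
R = 1 / (1 − 0.4665) = 1.874
Css,max = 55.3 × 1.874 ≈ 104 mg/L

104 mg/L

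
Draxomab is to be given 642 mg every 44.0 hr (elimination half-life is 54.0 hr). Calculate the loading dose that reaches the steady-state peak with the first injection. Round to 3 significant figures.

1490 mg

k = ln 2 / 54.0 = 0.01284 hr⁻¹
Accumulation ratio R = 1 / (1 − e^(−kτ)) = 1 / (1 − e^(−0.01284×44.0)) = 1 / (1 − 0.5685) = 2.317
Loading dose = maintenance dose × R = 642 × 2.317 ≈ 1490 mg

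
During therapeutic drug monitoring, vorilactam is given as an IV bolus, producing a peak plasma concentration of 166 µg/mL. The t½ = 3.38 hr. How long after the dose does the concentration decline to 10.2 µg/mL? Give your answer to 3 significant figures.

13.6 hours

k = ln 2 / 3.38 = 0.2051 hr⁻¹
C(t) = C₀ e^(−kt)  ⇒  t = ln(C₀/C) / k
t = ln(166/10.2) / 0.2051 = 2.790 / 0.2051 ≈ 13.6 hours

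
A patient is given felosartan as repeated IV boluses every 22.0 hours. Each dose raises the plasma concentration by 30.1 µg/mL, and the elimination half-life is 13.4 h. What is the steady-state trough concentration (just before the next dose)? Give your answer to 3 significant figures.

k = ln 2 / 13.4 = 0.05173 h⁻¹
Fraction remaining after one interval: e^(−kτ) = e^(−0.05173 × 22.0) = 0.3205
R = 1 / (1 − 0.3205) = 1.472
Css,max = 30.1 × 1.472 = 44.29 µg/mL
Css,min = Css,max × e^(−kτ) = 44.29 × 0.3205 ≈ 14.2 µg/mL

14.2 µg/mL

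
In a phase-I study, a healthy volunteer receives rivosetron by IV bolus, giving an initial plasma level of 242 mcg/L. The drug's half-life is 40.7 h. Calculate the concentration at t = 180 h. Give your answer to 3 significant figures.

11.3 mcg/L

k = ln 2 / 40.7 = 0.01703 h⁻¹
180 h is 4.423 half-lives, so C = 242 × (1/2)^4.423 = 242 × 0.04663 ≈ 11.3 mcg/L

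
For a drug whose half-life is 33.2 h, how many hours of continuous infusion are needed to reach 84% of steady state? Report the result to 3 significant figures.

k = ln 2 / 33.2 = 0.02088 h⁻¹
f = 1 − e^(−kt)  ⇒  t = −ln(1 − f) / k
t = −ln(1 − 0.84) / 0.02088 = 1.833 / 0.02088 ≈ 87.8 hours

87.8 hours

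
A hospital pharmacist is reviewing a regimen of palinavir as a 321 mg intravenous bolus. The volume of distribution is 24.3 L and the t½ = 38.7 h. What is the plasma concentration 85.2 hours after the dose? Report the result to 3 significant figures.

C₀ = dose / V = 321 / 24.3 = 13.21 µg/mL
k = ln 2 / 38.7 = 0.01791 h⁻¹
C(t) = C₀ e^(−kt) = 13.21 × e^(−0.01791 × 85.2) = 13.21 × e^(−1.526) = 13.21 × 0.2174 ≈ 2.87 µg/mL

2.87 µg/mL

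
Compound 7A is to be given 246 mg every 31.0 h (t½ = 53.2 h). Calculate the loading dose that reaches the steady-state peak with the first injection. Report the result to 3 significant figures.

740 mg

k = ln 2 / 53.2 = 0.01303 h⁻¹
Accumulation ratio R = 1 / (1 − e^(−kτ)) = 1 / (1 − e^(−0.01303×31.0)) = 1 / (1 − 0.6677) = 3.009
Loading dose = maintenance dose × R = 246 × 3.009 ≈ 740 mg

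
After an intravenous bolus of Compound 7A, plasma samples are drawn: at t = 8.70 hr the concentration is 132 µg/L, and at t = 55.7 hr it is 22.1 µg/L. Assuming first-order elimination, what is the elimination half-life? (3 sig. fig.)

k = ln(C₁/C₂) / (t₂ − t₁) = ln(132/22.1) / (55.7 − 8.70)
  = 1.787 / 47.00 = 0.03803 hr⁻¹
t½ = ln 2 / k = ln 2 / 0.03803 ≈ 18.2 hours

18.2 hours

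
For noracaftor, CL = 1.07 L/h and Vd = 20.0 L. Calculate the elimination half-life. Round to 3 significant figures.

k = CL / V = 1.07 / 20.0 = 0.05350 h⁻¹
t½ = ln 2 / k = ln 2 / 0.05350 ≈ 13.0 hours

13.0 hours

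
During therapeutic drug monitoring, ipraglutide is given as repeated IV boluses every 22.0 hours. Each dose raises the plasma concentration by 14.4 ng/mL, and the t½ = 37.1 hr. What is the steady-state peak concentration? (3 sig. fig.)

42.7 ng/mL

k = ln 2 / 37.1 = 0.01868 hr⁻¹
Fraction remaining after one interval: e^(−kτ) = e^(−0.01868 × 22.0) = 0.6630
R = 1 / (1 − 0.6630) = 2.967
Css,max = 14.4 × 2.967 ≈ 42.7 ng/mL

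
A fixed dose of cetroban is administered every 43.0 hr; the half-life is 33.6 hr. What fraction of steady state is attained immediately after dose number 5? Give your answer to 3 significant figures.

k = ln 2 / 33.6 = 0.02063 hr⁻¹
f_n = 1 − e^(−nkτ) = 1 − e^(−5 × 0.02063 × 43.0) = 1 − e^(−4.435) = 1 − 0.01185 ≈ 0.988

0.988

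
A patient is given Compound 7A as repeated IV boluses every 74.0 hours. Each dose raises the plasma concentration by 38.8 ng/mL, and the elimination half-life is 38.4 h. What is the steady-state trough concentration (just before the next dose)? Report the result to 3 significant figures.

13.8 ng/mL

k = ln 2 / 38.4 = 0.01805 h⁻¹
Fraction remaining after one interval: e^(−kτ) = e^(−0.01805 × 74.0) = 0.2630
R = 1 / (1 − 0.2630) = 1.357
Css,max = 38.8 × 1.357 = 52.64 ng/mL
Css,min = Css,max × e^(−kτ) = 52.64 × 0.2630 ≈ 13.8 ng/mL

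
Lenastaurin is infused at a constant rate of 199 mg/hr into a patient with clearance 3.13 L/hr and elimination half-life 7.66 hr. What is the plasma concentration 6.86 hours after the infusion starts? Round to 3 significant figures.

29.4 µg/mL

Css = rate / CL = 199 / 3.13 = 63.58 µg/mL
k = ln 2 / 7.66 = 0.09049 hr⁻¹
C(t) = Css (1 − e^(−kt)) = 63.58 × (1 − e^(−0.6208)) = 63.58 × 0.4625 ≈ 29.4 µg/mL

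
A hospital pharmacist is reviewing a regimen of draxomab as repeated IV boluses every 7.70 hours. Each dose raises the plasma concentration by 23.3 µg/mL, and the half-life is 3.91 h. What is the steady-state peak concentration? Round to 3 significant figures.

k = ln 2 / 3.91 = 0.1773 h⁻¹
Fraction remaining after one interval: e^(−kτ) = e^(−0.1773 × 7.70) = 0.2554
R = 1 / (1 − 0.2554) = 1.343
Css,max = 23.3 × 1.343 ≈ 31.3 µg/mL

31.3 µg/mL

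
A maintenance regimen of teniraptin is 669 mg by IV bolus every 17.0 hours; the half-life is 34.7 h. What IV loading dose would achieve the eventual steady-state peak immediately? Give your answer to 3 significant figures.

2320 mg

k = ln 2 / 34.7 = 0.01998 h⁻¹
Accumulation ratio R = 1 / (1 − e^(−kτ)) = 1 / (1 − e^(−0.01998×17.0)) = 1 / (1 − 0.7121) = 3.473
Loading dose = maintenance dose × R = 669 × 3.473 ≈ 2320 mg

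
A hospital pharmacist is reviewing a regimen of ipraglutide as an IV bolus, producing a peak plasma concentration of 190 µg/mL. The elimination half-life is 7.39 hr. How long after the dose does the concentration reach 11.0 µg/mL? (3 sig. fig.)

k = ln 2 / 7.39 = 0.09380 hr⁻¹
C(t) = C₀ e^(−kt)  ⇒  t = ln(C₀/C) / k
t = ln(190/11.0) / 0.09380 = 2.849 / 0.09380 ≈ 30.4 hours

30.4 hours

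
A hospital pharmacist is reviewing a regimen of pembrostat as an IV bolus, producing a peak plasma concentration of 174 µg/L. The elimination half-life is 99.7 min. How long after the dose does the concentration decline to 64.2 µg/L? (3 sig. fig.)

k = ln 2 / 99.7 = 0.006952 min⁻¹
C(t) = C₀ e^(−kt)  ⇒  t = ln(C₀/C) / k
t = ln(174/64.2) / 0.006952 = 0.9971 / 0.006952 ≈ 143 minutes

143 minutes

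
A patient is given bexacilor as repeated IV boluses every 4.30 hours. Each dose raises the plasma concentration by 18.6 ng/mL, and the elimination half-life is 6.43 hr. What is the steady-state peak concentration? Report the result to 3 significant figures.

k = ln 2 / 6.43 = 0.1078 hr⁻¹
Fraction remaining after one interval: e^(−kτ) = e^(−0.1078 × 4.30) = 0.6291
R = 1 / (1 − 0.6291) = 2.696
Css,max = 18.6 × 2.696 ≈ 50.1 ng/mL

50.1 ng/mL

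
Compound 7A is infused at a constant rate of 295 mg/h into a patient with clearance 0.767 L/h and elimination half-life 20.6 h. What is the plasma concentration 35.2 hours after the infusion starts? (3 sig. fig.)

Css = rate / CL = 295 / 0.767 = 384.6 mg/L
k = ln 2 / 20.6 = 0.03365 h⁻¹
C(t) = Css (1 − e^(−kt)) = 384.6 × (1 − e^(−1.184)) = 384.6 × 0.6941 ≈ 267 mg/L

267 mg/L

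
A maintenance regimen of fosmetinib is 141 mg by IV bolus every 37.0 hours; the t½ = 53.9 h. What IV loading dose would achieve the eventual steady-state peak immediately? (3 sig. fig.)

372 mg

k = ln 2 / 53.9 = 0.01286 h⁻¹
Accumulation ratio R = 1 / (1 − e^(−kτ)) = 1 / (1 − e^(−0.01286×37.0)) = 1 / (1 − 0.6214) = 2.641
Loading dose = maintenance dose × R = 141 × 2.641 ≈ 372 mg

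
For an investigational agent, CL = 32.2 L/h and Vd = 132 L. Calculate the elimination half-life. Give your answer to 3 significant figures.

k = CL / V = 32.2 / 132 = 0.2439 h⁻¹
t½ = ln 2 / k = ln 2 / 0.2439 ≈ 2.84 hours

2.84 hours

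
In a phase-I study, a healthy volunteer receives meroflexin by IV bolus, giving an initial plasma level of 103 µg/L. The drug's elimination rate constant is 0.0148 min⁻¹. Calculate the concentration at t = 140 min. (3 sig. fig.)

13.0 µg/L

C(t) = C₀ e^(−kt) = 103 × e^(−0.01480 × 140) = 103 × e^(−2.072) = 103 × 0.1259 ≈ 13.0 µg/L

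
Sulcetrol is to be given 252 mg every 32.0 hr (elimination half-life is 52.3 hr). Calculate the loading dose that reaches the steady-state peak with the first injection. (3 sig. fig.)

729 mg

k = ln 2 / 52.3 = 0.01325 hr⁻¹
Accumulation ratio R = 1 / (1 − e^(−kτ)) = 1 / (1 − e^(−0.01325×32.0)) = 1 / (1 − 0.6544) = 2.893
Loading dose = maintenance dose × R = 252 × 2.893 ≈ 729 mg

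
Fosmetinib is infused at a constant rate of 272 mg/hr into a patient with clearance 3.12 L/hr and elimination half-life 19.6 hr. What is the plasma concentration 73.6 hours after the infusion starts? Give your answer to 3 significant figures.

Css = rate / CL = 272 / 3.12 = 87.18 µg/mL
k = ln 2 / 19.6 = 0.03536 hr⁻¹
C(t) = Css (1 − e^(−kt)) = 87.18 × (1 − e^(−2.603)) = 87.18 × 0.9259 ≈ 80.7 µg/mL

80.7 µg/mL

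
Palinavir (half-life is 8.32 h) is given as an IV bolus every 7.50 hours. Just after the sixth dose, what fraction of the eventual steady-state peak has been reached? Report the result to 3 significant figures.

0.976

k = ln 2 / 8.32 = 0.08331 h⁻¹
f_n = 1 − e^(−nkτ) = 1 − e^(−6 × 0.08331 × 7.50) = 1 − e^(−3.749) = 1 − 0.02354 ≈ 0.976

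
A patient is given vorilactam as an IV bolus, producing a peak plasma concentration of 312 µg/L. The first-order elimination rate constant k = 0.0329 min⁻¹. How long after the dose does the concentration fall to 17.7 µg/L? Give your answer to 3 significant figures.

C(t) = C₀ e^(−kt)  ⇒  t = ln(C₀/C) / k
t = ln(312/17.7) / 0.03290 = 2.869 / 0.03290 ≈ 87.2 minutes

87.2 minutes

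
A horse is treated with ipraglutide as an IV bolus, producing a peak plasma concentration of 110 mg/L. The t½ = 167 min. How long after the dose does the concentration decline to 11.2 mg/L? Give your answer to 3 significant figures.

k = ln 2 / 167 = 0.004151 min⁻¹
C(t) = C₀ e^(−kt)  ⇒  t = ln(C₀/C) / k
t = ln(110/11.2) / 0.004151 = 2.285 / 0.004151 ≈ 550 minutes

550 minutes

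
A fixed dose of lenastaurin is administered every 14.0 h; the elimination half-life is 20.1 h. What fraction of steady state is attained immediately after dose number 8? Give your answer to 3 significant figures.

0.979

k = ln 2 / 20.1 = 0.03448 h⁻¹
f_n = 1 − e^(−nkτ) = 1 − e^(−8 × 0.03448 × 14.0) = 1 − e^(−3.862) = 1 − 0.02102 ≈ 0.979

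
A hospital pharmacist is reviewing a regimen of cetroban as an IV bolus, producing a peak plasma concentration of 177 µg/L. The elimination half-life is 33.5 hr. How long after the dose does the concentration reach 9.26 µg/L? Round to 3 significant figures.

k = ln 2 / 33.5 = 0.02069 hr⁻¹
C(t) = C₀ e^(−kt)  ⇒  t = ln(C₀/C) / k
t = ln(177/9.26) / 0.02069 = 2.950 / 0.02069 ≈ 143 hours

143 hours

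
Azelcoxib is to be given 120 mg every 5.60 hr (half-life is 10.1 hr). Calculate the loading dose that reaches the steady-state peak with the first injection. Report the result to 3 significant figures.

k = ln 2 / 10.1 = 0.06863 hr⁻¹
Accumulation ratio R = 1 / (1 − e^(−kτ)) = 1 / (1 − e^(−0.06863×5.60)) = 1 / (1 − 0.6809) = 3.134
Loading dose = maintenance dose × R = 120 × 3.134 ≈ 376 mg

376 mg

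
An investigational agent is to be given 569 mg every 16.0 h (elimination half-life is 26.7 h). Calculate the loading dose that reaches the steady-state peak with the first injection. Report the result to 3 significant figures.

k = ln 2 / 26.7 = 0.02596 h⁻¹
Accumulation ratio R = 1 / (1 − e^(−kτ)) = 1 / (1 − e^(−0.02596×16.0)) = 1 / (1 − 0.6601) = 2.942
Loading dose = maintenance dose × R = 569 × 2.942 ≈ 1670 mg

1670 mg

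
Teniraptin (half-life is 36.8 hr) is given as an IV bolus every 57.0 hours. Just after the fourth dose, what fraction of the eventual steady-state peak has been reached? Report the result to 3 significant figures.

k = ln 2 / 36.8 = 0.01884 hr⁻¹
f_n = 1 − e^(−nkτ) = 1 − e^(−4 × 0.01884 × 57.0) = 1 − e^(−4.294) = 1 − 0.01364 ≈ 0.986

0.986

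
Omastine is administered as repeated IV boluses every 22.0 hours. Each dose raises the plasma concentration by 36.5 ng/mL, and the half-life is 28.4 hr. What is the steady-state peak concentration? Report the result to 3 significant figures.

87.9 ng/mL

k = ln 2 / 28.4 = 0.02441 hr⁻¹
Fraction remaining after one interval: e^(−kτ) = e^(−0.02441 × 22.0) = 0.5845
R = 1 / (1 − 0.5845) = 2.407
Css,max = 36.5 × 2.407 ≈ 87.9 ng/mL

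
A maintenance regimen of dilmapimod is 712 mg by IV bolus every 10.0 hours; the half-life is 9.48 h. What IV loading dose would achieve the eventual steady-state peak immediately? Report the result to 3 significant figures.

1370 mg

k = ln 2 / 9.48 = 0.07312 h⁻¹
Accumulation ratio R = 1 / (1 − e^(−kτ)) = 1 / (1 − e^(−0.07312×10.0)) = 1 / (1 − 0.4813) = 1.928
Loading dose = maintenance dose × R = 712 × 1.928 ≈ 1370 mg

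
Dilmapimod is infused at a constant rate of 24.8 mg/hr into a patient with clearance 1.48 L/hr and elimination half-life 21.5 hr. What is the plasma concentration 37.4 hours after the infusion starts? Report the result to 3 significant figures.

11.7 mg/L

Css = rate / CL = 24.8 / 1.48 = 16.76 mg/L
k = ln 2 / 21.5 = 0.03224 hr⁻¹
C(t) = Css (1 − e^(−kt)) = 16.76 × (1 − e^(−1.206)) = 16.76 × 0.7005 ≈ 11.7 mg/L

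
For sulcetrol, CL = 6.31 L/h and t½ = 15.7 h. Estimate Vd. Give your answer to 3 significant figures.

k = ln 2 / t½ = ln 2 / 15.7 = 0.04415 h⁻¹
V = CL / k = 6.31 / 0.04415 ≈ 143 L

143 L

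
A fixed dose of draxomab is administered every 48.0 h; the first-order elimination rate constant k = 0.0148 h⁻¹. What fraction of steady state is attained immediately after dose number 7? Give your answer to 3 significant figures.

0.993

f_n = 1 − e^(−nkτ) = 1 − e^(−7 × 0.01480 × 48.0) = 1 − e^(−4.973) = 1 − 0.006924 ≈ 0.993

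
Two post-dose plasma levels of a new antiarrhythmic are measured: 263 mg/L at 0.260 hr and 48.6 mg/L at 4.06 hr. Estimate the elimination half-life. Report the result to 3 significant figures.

1.56 hours

k = ln(C₁/C₂) / (t₂ − t₁) = ln(263/48.6) / (4.06 − 0.260)
  = 1.689 / 3.800 = 0.4444 hr⁻¹
t½ = ln 2 / k = ln 2 / 0.4444 ≈ 1.56 hours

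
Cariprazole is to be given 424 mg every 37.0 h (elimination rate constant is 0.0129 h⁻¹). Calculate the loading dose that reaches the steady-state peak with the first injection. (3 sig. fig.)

Accumulation ratio R = 1 / (1 − e^(−kτ)) = 1 / (1 − e^(−0.01290×37.0)) = 1 / (1 − 0.6205) = 2.635
Loading dose = maintenance dose × R = 424 × 2.635 ≈ 1120 mg

1120 mg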